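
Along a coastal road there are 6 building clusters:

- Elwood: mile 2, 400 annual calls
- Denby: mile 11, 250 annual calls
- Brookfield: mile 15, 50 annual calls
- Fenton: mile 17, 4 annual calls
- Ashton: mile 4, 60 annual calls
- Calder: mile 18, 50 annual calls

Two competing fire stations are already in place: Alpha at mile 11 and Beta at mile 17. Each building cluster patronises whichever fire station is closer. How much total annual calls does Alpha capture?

The indifferent point is the midpoint (11+17)/2 = 14; building clusters left of it (closer to Alpha at 11) go to Alpha, those right go to Beta.
  Elwood at 2 (w=400) → Alpha
  Ashton at 4 (w=60) → Alpha
  Denby at 11 (w=250) → Alpha
  Brookfield at 15 (w=50) → Beta
  Fenton at 17 (w=4) → Beta
  Calder at 18 (w=50) → Beta
Alpha captures 710; Beta captures 104.

710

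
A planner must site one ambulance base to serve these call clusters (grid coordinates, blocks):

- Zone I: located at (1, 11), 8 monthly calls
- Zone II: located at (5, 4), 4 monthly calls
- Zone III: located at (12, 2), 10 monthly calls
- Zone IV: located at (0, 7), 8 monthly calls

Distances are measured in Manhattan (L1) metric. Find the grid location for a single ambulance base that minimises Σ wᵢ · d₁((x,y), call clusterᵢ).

Manhattan distance separates: Σwᵢ(|x−xᵢ|+|y−yᵢ|) = Σwᵢ|x−xᵢ| + Σwᵢ|y−yᵢ|, so x and y are optimised independently as 1-D weighted medians.
Total weight W = 30; half = 15.
x-coordinate, sorted with cumulative weight:
  x=0 (Zone IV, w=8) cum 8
  x=1 (Zone I, w=8) cum 16  ← median
  x=5 (Zone II, w=4) cum 20
  x=12 (Zone III, w=10) cum 30
⇒ x* = 1
y-coordinate, sorted with cumulative weight:
  y=2 (Zone III, w=10) cum 10
  y=4 (Zone II, w=4) cum 14
  y=7 (Zone IV, w=8) cum 22  ← median
  y=11 (Zone I, w=8) cum 30
⇒ y* = 7

(1, 7)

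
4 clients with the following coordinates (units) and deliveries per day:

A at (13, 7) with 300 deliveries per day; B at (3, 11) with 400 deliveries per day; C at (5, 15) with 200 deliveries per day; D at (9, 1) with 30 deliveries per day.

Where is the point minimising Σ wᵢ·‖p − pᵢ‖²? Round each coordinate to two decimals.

The minimiser of Σwᵢ‖p−pᵢ‖² is the weighted centroid p* = (Σwᵢpᵢ)/(Σwᵢ).
Σwᵢ = 930.
Σwᵢxᵢ = 300·13 + 400·3 + 200·5 + 30·9 = 6370.
Σwᵢyᵢ = 300·7 + 400·11 + 200·15 + 30·1 = 9530.
x* = 6370/930 = 6.85, y* = 9530/930 = 10.25.

(6.85, 10.25)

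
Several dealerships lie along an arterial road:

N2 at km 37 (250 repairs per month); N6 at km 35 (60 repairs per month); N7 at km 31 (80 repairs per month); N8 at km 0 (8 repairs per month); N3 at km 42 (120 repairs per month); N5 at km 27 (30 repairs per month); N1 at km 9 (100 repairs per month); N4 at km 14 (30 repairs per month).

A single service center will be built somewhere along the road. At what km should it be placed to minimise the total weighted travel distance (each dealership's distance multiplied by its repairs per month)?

x = 37

For a sum of weighted absolute distances on a line, the optimum is the weighted median (not the mean). Total weight W = 678; half-weight = 339.
Sort by position and accumulate weight:
  km 0 (N8, w=8) → cum 8
  km 9 (N1, w=100) → cum 108
  km 14 (N4, w=30) → cum 138
  km 27 (N5, w=30) → cum 168
  km 31 (N7, w=80) → cum 248
  km 35 (N6, w=60) → cum 308
  km 37 (N2, w=250) → cum 558  ≥ 339 → median here
  km 42 (N3, w=120) → cum 678
Optimal location: km 37.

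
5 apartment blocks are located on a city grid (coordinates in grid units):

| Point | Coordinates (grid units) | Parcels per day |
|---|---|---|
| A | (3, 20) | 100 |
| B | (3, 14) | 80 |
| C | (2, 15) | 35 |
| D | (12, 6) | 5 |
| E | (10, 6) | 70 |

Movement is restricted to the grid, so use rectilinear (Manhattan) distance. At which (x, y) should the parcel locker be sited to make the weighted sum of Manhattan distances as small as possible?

Manhattan distance separates: Σwᵢ(|x−xᵢ|+|y−yᵢ|) = Σwᵢ|x−xᵢ| + Σwᵢ|y−yᵢ|, so x and y are optimised independently as 1-D weighted medians.
Total weight W = 290; half = 145.
x-coordinate, sorted with cumulative weight:
  x=2 (C, w=35) cum 35
  x=3 (A, w=100) cum 135
  x=3 (B, w=80) cum 215  ← median
  x=10 (E, w=70) cum 285
  x=12 (D, w=5) cum 290
⇒ x* = 3
y-coordinate, sorted with cumulative weight:
  y=6 (D, w=5) cum 5
  y=6 (E, w=70) cum 75
  y=14 (B, w=80) cum 155  ← median
  y=15 (C, w=35) cum 190
  y=20 (A, w=100) cum 290
⇒ y* = 14

(3, 14)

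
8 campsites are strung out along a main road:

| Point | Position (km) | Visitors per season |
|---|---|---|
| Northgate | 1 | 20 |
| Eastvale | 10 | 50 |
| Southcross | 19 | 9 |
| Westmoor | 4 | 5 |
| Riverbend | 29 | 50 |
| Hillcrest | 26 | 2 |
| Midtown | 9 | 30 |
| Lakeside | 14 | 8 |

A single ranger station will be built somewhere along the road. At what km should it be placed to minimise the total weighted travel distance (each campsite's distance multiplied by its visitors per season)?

For a sum of weighted absolute distances on a line, the optimum is the weighted median (not the mean). Total weight W = 174; half-weight = 87.
Sort by position and accumulate weight:
  km 1 (Northgate, w=20) → cum 20
  km 4 (Westmoor, w=5) → cum 25
  km 9 (Midtown, w=30) → cum 55
  km 10 (Eastvale, w=50) → cum 105  ≥ 87 → median here
  km 14 (Lakeside, w=8) → cum 113
  km 19 (Southcross, w=9) → cum 122
  km 26 (Hillcrest, w=2) → cum 124
  km 29 (Riverbend, w=50) → cum 174
Optimal location: km 10.

x = 10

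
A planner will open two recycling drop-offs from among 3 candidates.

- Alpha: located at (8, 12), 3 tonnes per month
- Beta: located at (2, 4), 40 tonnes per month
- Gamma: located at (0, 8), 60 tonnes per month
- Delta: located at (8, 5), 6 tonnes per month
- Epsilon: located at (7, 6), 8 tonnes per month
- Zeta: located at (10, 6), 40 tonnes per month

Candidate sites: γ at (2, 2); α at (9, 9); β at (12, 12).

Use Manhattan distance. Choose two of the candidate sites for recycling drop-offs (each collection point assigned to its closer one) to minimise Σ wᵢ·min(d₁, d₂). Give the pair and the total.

Evaluate every pair (each demand assigned to the nearer of the two):
  {γ, α}: total = 802
  {γ, β}: total = 1018
  {α, β}: total = 1322
Best pair: {γ, α} with total 802.

{γ, α}, total 802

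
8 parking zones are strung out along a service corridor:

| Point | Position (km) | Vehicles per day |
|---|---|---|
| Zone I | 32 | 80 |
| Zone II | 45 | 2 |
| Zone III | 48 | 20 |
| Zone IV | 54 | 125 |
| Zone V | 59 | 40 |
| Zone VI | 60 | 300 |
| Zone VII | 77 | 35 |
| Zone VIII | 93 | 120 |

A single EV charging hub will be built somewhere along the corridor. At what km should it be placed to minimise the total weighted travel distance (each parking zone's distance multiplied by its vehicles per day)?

For a sum of weighted absolute distances on a line, the optimum is the weighted median (not the mean). Total weight W = 722; half-weight = 361.
Sort by position and accumulate weight:
  km 32 (Zone I, w=80) → cum 80
  km 45 (Zone II, w=2) → cum 82
  km 48 (Zone III, w=20) → cum 102
  km 54 (Zone IV, w=125) → cum 227
  km 59 (Zone V, w=40) → cum 267
  km 60 (Zone VI, w=300) → cum 567  ≥ 361 → median here
  km 77 (Zone VII, w=35) → cum 602
  km 93 (Zone VIII, w=120) → cum 722
Optimal location: km 60.

x = 60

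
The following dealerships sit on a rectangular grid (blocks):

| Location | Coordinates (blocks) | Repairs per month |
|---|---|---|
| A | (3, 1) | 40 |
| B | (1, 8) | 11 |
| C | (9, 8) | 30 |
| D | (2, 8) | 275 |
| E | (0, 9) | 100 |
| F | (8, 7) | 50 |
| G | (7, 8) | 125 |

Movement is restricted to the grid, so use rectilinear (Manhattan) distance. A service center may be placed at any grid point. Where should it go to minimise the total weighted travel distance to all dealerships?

Manhattan distance separates: Σwᵢ(|x−xᵢ|+|y−yᵢ|) = Σwᵢ|x−xᵢ| + Σwᵢ|y−yᵢ|, so x and y are optimised independently as 1-D weighted medians.
Total weight W = 631; half = 315.5.
x-coordinate, sorted with cumulative weight:
  x=0 (E, w=100) cum 100
  x=1 (B, w=11) cum 111
  x=2 (D, w=275) cum 386  ← median
  x=3 (A, w=40) cum 426
  x=7 (G, w=125) cum 551
  x=8 (F, w=50) cum 601
  x=9 (C, w=30) cum 631
⇒ x* = 2
y-coordinate, sorted with cumulative weight:
  y=1 (A, w=40) cum 40
  y=7 (F, w=50) cum 90
  y=8 (B, w=11) cum 101
  y=8 (C, w=30) cum 131
  y=8 (D, w=275) cum 406  ← median
  y=8 (G, w=125) cum 531
  y=9 (E, w=100) cum 631
⇒ y* = 8

(2, 8)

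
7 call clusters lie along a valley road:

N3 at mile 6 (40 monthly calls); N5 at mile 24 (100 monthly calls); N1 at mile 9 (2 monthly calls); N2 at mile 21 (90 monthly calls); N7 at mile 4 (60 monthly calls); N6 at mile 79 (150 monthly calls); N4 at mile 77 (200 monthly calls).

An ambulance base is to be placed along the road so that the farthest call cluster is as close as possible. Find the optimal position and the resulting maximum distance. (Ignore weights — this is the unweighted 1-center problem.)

The 1-center on a line is the midpoint of the two extreme points: leftmost at 4, rightmost at 79.
Optimal location = (4 + 79)/2 = 41.5; maximum distance = (79 − 4)/2 = 37.5.

location 41.5, max distance 37.5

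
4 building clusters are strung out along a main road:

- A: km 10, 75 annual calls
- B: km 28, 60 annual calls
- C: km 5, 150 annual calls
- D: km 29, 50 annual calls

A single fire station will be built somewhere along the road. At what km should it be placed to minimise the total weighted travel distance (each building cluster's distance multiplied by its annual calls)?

For a sum of weighted absolute distances on a line, the optimum is the weighted median (not the mean). Total weight W = 335; half-weight = 167.5.
Sort by position and accumulate weight:
  km 5 (C, w=150) → cum 150
  km 10 (A, w=75) → cum 225  ≥ 167.5 → median here
  km 28 (B, w=60) → cum 285
  km 29 (D, w=50) → cum 335
Optimal location: km 10.

x = 10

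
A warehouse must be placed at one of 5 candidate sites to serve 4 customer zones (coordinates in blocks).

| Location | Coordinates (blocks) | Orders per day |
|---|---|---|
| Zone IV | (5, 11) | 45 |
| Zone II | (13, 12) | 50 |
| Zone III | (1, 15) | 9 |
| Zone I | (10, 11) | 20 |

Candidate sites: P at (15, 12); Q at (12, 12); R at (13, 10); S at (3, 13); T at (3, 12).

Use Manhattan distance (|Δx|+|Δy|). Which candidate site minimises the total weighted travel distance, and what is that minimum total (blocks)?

Total weighted distance at each candidate:
  P (15, 12): total = 868
  Q (12, 12): total = 596
  R (13, 10): total = 738
  S (3, 13): total = 946
  T (3, 12): total = 840
Minimum is at Q with total 596 blocks.

Q, total 596 blocks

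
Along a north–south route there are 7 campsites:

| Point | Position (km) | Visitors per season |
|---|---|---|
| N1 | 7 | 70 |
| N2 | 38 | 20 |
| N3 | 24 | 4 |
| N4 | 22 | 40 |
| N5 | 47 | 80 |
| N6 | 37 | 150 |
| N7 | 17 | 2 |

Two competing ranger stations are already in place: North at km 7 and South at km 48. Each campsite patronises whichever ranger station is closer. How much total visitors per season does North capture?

116

The indifferent point is the midpoint (7+48)/2 = 27.5; campsites left of it (closer to North at 7) go to North, those right go to South.
  N1 at 7 (w=70) → North
  N7 at 17 (w=2) → North
  N4 at 22 (w=40) → North
  N3 at 24 (w=4) → North
  N6 at 37 (w=150) → South
  N2 at 38 (w=20) → South
  N5 at 47 (w=80) → South
North captures 116; South captures 250.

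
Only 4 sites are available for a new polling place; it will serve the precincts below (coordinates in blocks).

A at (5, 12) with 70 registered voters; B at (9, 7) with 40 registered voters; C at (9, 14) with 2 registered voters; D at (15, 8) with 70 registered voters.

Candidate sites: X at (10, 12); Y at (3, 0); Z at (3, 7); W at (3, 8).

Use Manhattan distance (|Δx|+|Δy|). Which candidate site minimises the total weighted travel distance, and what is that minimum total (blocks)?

X, total 1226 blocks

Total weighted distance at each candidate:
  X (10, 12): total = 1226
  Y (3, 0): total = 2940
  Z (3, 7): total = 1666
  W (3, 8): total = 1564
Minimum is at X with total 1226 blocks.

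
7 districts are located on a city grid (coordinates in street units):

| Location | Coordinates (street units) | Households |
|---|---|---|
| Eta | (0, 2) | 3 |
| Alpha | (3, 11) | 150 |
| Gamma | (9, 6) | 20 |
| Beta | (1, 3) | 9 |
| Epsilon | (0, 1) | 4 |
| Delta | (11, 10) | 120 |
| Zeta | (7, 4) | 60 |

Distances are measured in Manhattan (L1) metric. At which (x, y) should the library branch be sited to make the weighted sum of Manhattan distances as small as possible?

Manhattan distance separates: Σwᵢ(|x−xᵢ|+|y−yᵢ|) = Σwᵢ|x−xᵢ| + Σwᵢ|y−yᵢ|, so x and y are optimised independently as 1-D weighted medians.
Total weight W = 366; half = 183.
x-coordinate, sorted with cumulative weight:
  x=0 (Eta, w=3) cum 3
  x=0 (Epsilon, w=4) cum 7
  x=1 (Beta, w=9) cum 16
  x=3 (Alpha, w=150) cum 166
  x=7 (Zeta, w=60) cum 226  ← median
  x=9 (Gamma, w=20) cum 246
  x=11 (Delta, w=120) cum 366
⇒ x* = 7
y-coordinate, sorted with cumulative weight:
  y=1 (Epsilon, w=4) cum 4
  y=2 (Eta, w=3) cum 7
  y=3 (Beta, w=9) cum 16
  y=4 (Zeta, w=60) cum 76
  y=6 (Gamma, w=20) cum 96
  y=10 (Delta, w=120) cum 216  ← median
  y=11 (Alpha, w=150) cum 366
⇒ y* = 10

(7, 10)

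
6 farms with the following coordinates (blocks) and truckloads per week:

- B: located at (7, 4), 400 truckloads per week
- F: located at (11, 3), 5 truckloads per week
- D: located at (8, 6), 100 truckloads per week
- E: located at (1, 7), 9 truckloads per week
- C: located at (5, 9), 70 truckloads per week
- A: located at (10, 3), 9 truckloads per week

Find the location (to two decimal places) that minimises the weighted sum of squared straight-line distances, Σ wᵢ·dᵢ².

(6.92, 4.95)

The minimiser of Σwᵢ‖p−pᵢ‖² is the weighted centroid p* = (Σwᵢpᵢ)/(Σwᵢ).
Σwᵢ = 593.
Σwᵢxᵢ = 400·7 + 5·11 + 100·8 + 9·1 + 70·5 + 9·10 = 4104.
Σwᵢyᵢ = 400·4 + 5·3 + 100·6 + 9·7 + 70·9 + 9·3 = 2935.
x* = 4104/593 = 6.92, y* = 2935/593 = 4.95.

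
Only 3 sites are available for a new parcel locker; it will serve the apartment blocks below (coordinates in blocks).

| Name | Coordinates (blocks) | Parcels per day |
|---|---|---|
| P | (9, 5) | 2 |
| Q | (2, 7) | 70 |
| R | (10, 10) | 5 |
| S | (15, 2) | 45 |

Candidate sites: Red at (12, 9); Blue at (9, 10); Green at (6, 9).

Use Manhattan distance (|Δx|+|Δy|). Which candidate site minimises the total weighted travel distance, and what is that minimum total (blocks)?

Green, total 1179 blocks

Total weighted distance at each candidate:
  Red (12, 9): total = 1319
  Blue (9, 10): total = 1345
  Green (6, 9): total = 1179
Minimum is at Green with total 1179 blocks.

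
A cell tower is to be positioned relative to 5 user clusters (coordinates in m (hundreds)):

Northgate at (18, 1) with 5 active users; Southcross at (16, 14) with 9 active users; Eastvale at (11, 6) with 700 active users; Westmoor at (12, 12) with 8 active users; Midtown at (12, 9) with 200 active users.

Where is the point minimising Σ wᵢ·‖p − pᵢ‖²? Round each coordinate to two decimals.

(11.31, 6.75)

The minimiser of Σwᵢ‖p−pᵢ‖² is the weighted centroid p* = (Σwᵢpᵢ)/(Σwᵢ).
Σwᵢ = 922.
Σwᵢxᵢ = 5·18 + 9·16 + 700·11 + 8·12 + 200·12 = 10430.
Σwᵢyᵢ = 5·1 + 9·14 + 700·6 + 8·12 + 200·9 = 6227.
x* = 10430/922 = 11.31, y* = 6227/922 = 6.75.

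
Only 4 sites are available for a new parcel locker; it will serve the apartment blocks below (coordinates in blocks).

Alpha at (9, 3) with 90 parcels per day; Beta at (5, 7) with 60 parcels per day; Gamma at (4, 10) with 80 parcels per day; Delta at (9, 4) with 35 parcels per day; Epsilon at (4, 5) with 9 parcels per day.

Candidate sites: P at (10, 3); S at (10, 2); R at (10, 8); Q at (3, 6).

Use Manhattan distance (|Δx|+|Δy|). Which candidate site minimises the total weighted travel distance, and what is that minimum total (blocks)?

Q, total 1688 blocks

Total weighted distance at each candidate:
  P (10, 3): total = 1812
  S (10, 2): total = 2086
  R (10, 8): total = 1796
  Q (3, 6): total = 1688
Minimum is at Q with total 1688 blocks.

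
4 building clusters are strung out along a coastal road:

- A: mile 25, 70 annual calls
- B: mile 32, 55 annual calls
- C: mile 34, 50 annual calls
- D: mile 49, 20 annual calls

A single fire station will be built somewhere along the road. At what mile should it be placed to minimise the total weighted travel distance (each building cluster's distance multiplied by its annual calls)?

x = 32

For a sum of weighted absolute distances on a line, the optimum is the weighted median (not the mean). Total weight W = 195; half-weight = 97.5.
Sort by position and accumulate weight:
  mile 25 (A, w=70) → cum 70
  mile 32 (B, w=55) → cum 125  ≥ 97.5 → median here
  mile 34 (C, w=50) → cum 175
  mile 49 (D, w=20) → cum 195
Optimal location: mile 32.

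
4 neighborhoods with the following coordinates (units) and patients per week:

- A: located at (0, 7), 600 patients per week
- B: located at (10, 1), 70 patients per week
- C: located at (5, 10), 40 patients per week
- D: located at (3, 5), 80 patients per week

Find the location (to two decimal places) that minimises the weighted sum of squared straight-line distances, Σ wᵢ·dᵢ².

(1.44, 6.42)

The minimiser of Σwᵢ‖p−pᵢ‖² is the weighted centroid p* = (Σwᵢpᵢ)/(Σwᵢ).
Σwᵢ = 790.
Σwᵢxᵢ = 600·0 + 70·10 + 40·5 + 80·3 = 1140.
Σwᵢyᵢ = 600·7 + 70·1 + 40·10 + 80·5 = 5070.
x* = 1140/790 = 1.44, y* = 5070/790 = 6.42.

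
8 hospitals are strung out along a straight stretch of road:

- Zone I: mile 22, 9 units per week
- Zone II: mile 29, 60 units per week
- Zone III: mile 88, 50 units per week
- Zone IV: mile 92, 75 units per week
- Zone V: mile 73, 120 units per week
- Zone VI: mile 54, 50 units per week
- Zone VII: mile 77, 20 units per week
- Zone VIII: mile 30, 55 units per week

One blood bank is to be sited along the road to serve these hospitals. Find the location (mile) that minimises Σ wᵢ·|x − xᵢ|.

x = 73

For a sum of weighted absolute distances on a line, the optimum is the weighted median (not the mean). Total weight W = 439; half-weight = 219.5.
Sort by position and accumulate weight:
  mile 22 (Zone I, w=9) → cum 9
  mile 29 (Zone II, w=60) → cum 69
  mile 30 (Zone VIII, w=55) → cum 124
  mile 54 (Zone VI, w=50) → cum 174
  mile 73 (Zone V, w=120) → cum 294  ≥ 219.5 → median here
  mile 77 (Zone VII, w=20) → cum 314
  mile 88 (Zone III, w=50) → cum 364
  mile 92 (Zone IV, w=75) → cum 439
Optimal location: mile 73.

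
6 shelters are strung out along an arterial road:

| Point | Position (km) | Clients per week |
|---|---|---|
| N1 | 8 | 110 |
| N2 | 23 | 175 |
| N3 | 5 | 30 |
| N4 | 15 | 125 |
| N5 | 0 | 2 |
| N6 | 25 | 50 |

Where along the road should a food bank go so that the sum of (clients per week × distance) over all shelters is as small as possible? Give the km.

For a sum of weighted absolute distances on a line, the optimum is the weighted median (not the mean). Total weight W = 492; half-weight = 246.
Sort by position and accumulate weight:
  km 0 (N5, w=2) → cum 2
  km 5 (N3, w=30) → cum 32
  km 8 (N1, w=110) → cum 142
  km 15 (N4, w=125) → cum 267  ≥ 246 → median here
  km 23 (N2, w=175) → cum 442
  km 25 (N6, w=50) → cum 492
Optimal location: km 15.

x = 15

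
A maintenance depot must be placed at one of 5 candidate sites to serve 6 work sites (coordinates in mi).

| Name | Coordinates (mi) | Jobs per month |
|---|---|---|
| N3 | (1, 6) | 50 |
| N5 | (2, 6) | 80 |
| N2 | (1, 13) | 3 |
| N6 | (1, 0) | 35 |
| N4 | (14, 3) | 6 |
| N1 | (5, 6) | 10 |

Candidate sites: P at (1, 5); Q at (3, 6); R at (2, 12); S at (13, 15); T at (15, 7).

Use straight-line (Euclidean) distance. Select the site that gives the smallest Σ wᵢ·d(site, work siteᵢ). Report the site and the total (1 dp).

P, total 482.3 mi

Total weighted distance at each candidate:
  P (1, 5): total = 482.3
  Q (3, 6): total = 511.6
  R (2, 12): total = 1366.9
  S (13, 15): total = 2788.5
  T (15, 7): total = 2463.6
Minimum is at P with total 482.3 mi.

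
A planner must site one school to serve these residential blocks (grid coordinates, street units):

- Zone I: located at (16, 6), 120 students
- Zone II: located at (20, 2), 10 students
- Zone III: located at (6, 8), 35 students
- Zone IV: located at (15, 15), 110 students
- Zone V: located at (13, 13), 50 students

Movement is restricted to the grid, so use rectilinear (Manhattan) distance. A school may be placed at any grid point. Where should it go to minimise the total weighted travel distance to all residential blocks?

Manhattan distance separates: Σwᵢ(|x−xᵢ|+|y−yᵢ|) = Σwᵢ|x−xᵢ| + Σwᵢ|y−yᵢ|, so x and y are optimised independently as 1-D weighted medians.
Total weight W = 325; half = 162.5.
x-coordinate, sorted with cumulative weight:
  x=6 (Zone III, w=35) cum 35
  x=13 (Zone V, w=50) cum 85
  x=15 (Zone IV, w=110) cum 195  ← median
  x=16 (Zone I, w=120) cum 315
  x=20 (Zone II, w=10) cum 325
⇒ x* = 15
y-coordinate, sorted with cumulative weight:
  y=2 (Zone II, w=10) cum 10
  y=6 (Zone I, w=120) cum 130
  y=8 (Zone III, w=35) cum 165  ← median
  y=13 (Zone V, w=50) cum 215
  y=15 (Zone IV, w=110) cum 325
⇒ y* = 8

(15, 8)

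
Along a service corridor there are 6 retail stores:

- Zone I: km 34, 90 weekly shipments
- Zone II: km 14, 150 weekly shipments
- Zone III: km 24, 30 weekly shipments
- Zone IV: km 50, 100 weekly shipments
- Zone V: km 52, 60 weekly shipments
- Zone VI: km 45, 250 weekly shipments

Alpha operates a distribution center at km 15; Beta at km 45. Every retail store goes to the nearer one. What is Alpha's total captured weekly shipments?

180

The indifferent point is the midpoint (15+45)/2 = 30; retail stores left of it (closer to Alpha at 15) go to Alpha, those right go to Beta.
  Zone II at 14 (w=150) → Alpha
  Zone III at 24 (w=30) → Alpha
  Zone I at 34 (w=90) → Beta
  Zone VI at 45 (w=250) → Beta
  Zone IV at 50 (w=100) → Beta
  Zone V at 52 (w=60) → Beta
Alpha captures 180; Beta captures 500.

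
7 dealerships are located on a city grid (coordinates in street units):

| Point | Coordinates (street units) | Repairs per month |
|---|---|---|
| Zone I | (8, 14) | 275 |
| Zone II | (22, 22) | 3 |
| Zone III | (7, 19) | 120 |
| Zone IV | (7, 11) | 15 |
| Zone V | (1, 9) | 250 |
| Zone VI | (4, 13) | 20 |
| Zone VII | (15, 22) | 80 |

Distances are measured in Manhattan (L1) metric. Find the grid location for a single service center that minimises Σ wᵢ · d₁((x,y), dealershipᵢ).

Manhattan distance separates: Σwᵢ(|x−xᵢ|+|y−yᵢ|) = Σwᵢ|x−xᵢ| + Σwᵢ|y−yᵢ|, so x and y are optimised independently as 1-D weighted medians.
Total weight W = 763; half = 381.5.
x-coordinate, sorted with cumulative weight:
  x=1 (Zone V, w=250) cum 250
  x=4 (Zone VI, w=20) cum 270
  x=7 (Zone III, w=120) cum 390  ← median
  x=7 (Zone IV, w=15) cum 405
  x=8 (Zone I, w=275) cum 680
  x=15 (Zone VII, w=80) cum 760
  x=22 (Zone II, w=3) cum 763
⇒ x* = 7
y-coordinate, sorted with cumulative weight:
  y=9 (Zone V, w=250) cum 250
  y=11 (Zone IV, w=15) cum 265
  y=13 (Zone VI, w=20) cum 285
  y=14 (Zone I, w=275) cum 560  ← median
  y=19 (Zone III, w=120) cum 680
  y=22 (Zone II, w=3) cum 683
  y=22 (Zone VII, w=80) cum 763
⇒ y* = 14

(7, 14)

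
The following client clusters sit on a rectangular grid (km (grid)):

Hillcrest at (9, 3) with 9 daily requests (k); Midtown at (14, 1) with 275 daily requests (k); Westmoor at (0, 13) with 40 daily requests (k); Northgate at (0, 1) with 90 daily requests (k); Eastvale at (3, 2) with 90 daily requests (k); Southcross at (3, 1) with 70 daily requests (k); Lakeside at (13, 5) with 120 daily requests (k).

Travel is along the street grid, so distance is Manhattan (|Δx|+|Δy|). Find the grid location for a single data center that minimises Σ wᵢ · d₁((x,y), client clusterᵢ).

Manhattan distance separates: Σwᵢ(|x−xᵢ|+|y−yᵢ|) = Σwᵢ|x−xᵢ| + Σwᵢ|y−yᵢ|, so x and y are optimised independently as 1-D weighted medians.
Total weight W = 694; half = 347.
x-coordinate, sorted with cumulative weight:
  x=0 (Westmoor, w=40) cum 40
  x=0 (Northgate, w=90) cum 130
  x=3 (Eastvale, w=90) cum 220
  x=3 (Southcross, w=70) cum 290
  x=9 (Hillcrest, w=9) cum 299
  x=13 (Lakeside, w=120) cum 419  ← median
  x=14 (Midtown, w=275) cum 694
⇒ x* = 13
y-coordinate, sorted with cumulative weight:
  y=1 (Midtown, w=275) cum 275
  y=1 (Northgate, w=90) cum 365  ← median
  y=1 (Southcross, w=70) cum 435
  y=2 (Eastvale, w=90) cum 525
  y=3 (Hillcrest, w=9) cum 534
  y=5 (Lakeside, w=120) cum 654
  y=13 (Westmoor, w=40) cum 694
⇒ y* = 1

(13, 1)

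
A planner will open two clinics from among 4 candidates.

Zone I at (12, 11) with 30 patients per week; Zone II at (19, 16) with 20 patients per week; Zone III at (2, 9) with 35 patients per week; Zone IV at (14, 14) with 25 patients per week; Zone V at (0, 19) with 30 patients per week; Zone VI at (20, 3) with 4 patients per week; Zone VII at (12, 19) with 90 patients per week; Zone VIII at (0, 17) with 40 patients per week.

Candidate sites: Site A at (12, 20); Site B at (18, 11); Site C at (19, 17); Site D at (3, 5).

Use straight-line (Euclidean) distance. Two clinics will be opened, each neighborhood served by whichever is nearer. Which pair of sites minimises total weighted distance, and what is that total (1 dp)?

{Site A, Site D}, total 1748.2

Evaluate every pair (each demand assigned to the nearer of the two):
  {Site A, Site D}: total = 1748.2
  {Site A, Site B}: total = 1906.3
  {Site A, Site C}: total = 1958.2
  {Site C, Site D}: total = 2222.3
  {Site B, Site D}: total = 2408.6
  {Site B, Site C}: total = 2909.6
Best pair: {Site A, Site D} with total 1748.2.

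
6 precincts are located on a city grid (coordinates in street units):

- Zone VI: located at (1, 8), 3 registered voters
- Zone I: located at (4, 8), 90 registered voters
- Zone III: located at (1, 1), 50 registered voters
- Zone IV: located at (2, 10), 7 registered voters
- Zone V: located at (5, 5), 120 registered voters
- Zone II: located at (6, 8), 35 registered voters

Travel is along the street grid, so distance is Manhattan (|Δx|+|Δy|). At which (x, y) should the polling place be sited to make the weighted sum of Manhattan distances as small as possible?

(5, 5)

Manhattan distance separates: Σwᵢ(|x−xᵢ|+|y−yᵢ|) = Σwᵢ|x−xᵢ| + Σwᵢ|y−yᵢ|, so x and y are optimised independently as 1-D weighted medians.
Total weight W = 305; half = 152.5.
x-coordinate, sorted with cumulative weight:
  x=1 (Zone VI, w=3) cum 3
  x=1 (Zone III, w=50) cum 53
  x=2 (Zone IV, w=7) cum 60
  x=4 (Zone I, w=90) cum 150
  x=5 (Zone V, w=120) cum 270  ← median
  x=6 (Zone II, w=35) cum 305
⇒ x* = 5
y-coordinate, sorted with cumulative weight:
  y=1 (Zone III, w=50) cum 50
  y=5 (Zone V, w=120) cum 170  ← median
  y=8 (Zone VI, w=3) cum 173
  y=8 (Zone I, w=90) cum 263
  y=8 (Zone II, w=35) cum 298
  y=10 (Zone IV, w=7) cum 305
⇒ y* = 5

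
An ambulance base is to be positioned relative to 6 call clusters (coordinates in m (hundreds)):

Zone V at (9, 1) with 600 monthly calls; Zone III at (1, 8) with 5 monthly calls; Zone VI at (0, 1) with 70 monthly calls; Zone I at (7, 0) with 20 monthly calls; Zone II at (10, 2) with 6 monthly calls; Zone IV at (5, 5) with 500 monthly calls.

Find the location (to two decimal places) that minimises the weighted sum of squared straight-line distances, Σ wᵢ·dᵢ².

(6.75, 2.68)

The minimiser of Σwᵢ‖p−pᵢ‖² is the weighted centroid p* = (Σwᵢpᵢ)/(Σwᵢ).
Σwᵢ = 1201.
Σwᵢxᵢ = 600·9 + 5·1 + 70·0 + 20·7 + 6·10 + 500·5 = 8105.
Σwᵢyᵢ = 600·1 + 5·8 + 70·1 + 20·0 + 6·2 + 500·5 = 3222.
x* = 8105/1201 = 6.75, y* = 3222/1201 = 2.68.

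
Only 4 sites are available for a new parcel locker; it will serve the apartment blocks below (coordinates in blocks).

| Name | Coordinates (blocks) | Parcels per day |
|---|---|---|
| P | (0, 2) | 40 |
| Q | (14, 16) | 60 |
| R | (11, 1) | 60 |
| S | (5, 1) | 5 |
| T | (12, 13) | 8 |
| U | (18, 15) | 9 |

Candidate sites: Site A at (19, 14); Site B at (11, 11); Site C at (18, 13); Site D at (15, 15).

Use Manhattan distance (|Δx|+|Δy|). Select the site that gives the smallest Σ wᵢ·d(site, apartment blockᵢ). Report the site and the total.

Site B, total 2083 blocks

Total weighted distance at each candidate:
  Site A (19, 14): total = 3137
  Site B (11, 11): total = 2083
  Site C (18, 13): total = 2911
  Site D (15, 15): total = 2507
Minimum is at Site B with total 2083 blocks.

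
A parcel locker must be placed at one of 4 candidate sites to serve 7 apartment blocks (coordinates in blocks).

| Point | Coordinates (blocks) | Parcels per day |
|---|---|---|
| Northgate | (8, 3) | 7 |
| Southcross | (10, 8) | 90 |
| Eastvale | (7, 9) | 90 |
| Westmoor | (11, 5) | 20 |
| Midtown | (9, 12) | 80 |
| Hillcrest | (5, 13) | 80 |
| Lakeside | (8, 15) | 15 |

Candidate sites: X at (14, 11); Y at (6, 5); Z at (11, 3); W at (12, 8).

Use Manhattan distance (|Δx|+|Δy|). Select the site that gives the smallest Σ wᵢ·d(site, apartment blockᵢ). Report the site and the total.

W, total 2548 blocks

Total weighted distance at each candidate:
  X (14, 11): total = 3228
  Y (6, 5): total = 2908
  Z (11, 3): total = 3886
  W (12, 8): total = 2548
Minimum is at W with total 2548 blocks.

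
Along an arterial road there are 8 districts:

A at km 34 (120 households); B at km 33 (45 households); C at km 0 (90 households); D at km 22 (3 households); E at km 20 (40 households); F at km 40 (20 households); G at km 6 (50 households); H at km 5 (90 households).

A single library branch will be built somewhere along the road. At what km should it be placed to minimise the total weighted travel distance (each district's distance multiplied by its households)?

For a sum of weighted absolute distances on a line, the optimum is the weighted median (not the mean). Total weight W = 458; half-weight = 229.
Sort by position and accumulate weight:
  km 0 (C, w=90) → cum 90
  km 5 (H, w=90) → cum 180
  km 6 (G, w=50) → cum 230  ≥ 229 → median here
  km 20 (E, w=40) → cum 270
  km 22 (D, w=3) → cum 273
  km 33 (B, w=45) → cum 318
  km 34 (A, w=120) → cum 438
  km 40 (F, w=20) → cum 458
Optimal location: km 6.

x = 6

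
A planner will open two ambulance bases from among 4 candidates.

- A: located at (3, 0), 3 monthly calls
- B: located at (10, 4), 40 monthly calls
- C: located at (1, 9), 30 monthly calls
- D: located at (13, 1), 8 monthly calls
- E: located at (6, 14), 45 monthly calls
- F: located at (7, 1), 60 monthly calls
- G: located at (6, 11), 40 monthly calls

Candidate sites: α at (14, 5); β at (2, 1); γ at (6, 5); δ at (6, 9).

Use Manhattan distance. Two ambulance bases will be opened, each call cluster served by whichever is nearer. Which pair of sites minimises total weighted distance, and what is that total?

Evaluate every pair (each demand assigned to the nearer of the two):
  {γ, δ}: total = 1067
  {β, δ}: total = 1209
  {α, δ}: total = 1271
  {α, γ}: total = 1479
  {β, γ}: total = 1509
  {α, β}: total = 2141
Best pair: {γ, δ} with total 1067.

{γ, δ}, total 1067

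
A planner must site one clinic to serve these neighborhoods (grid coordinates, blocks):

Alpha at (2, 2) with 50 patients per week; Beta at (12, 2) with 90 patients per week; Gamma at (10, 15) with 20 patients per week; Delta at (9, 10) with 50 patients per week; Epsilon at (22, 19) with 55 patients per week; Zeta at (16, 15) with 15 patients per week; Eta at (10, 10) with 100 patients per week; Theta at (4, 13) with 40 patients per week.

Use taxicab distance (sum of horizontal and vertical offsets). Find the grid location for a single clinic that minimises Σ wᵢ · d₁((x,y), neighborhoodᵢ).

Manhattan distance separates: Σwᵢ(|x−xᵢ|+|y−yᵢ|) = Σwᵢ|x−xᵢ| + Σwᵢ|y−yᵢ|, so x and y are optimised independently as 1-D weighted medians.
Total weight W = 420; half = 210.
x-coordinate, sorted with cumulative weight:
  x=2 (Alpha, w=50) cum 50
  x=4 (Theta, w=40) cum 90
  x=9 (Delta, w=50) cum 140
  x=10 (Gamma, w=20) cum 160
  x=10 (Eta, w=100) cum 260  ← median
  x=12 (Beta, w=90) cum 350
  x=16 (Zeta, w=15) cum 365
  x=22 (Epsilon, w=55) cum 420
⇒ x* = 10
y-coordinate, sorted with cumulative weight:
  y=2 (Alpha, w=50) cum 50
  y=2 (Beta, w=90) cum 140
  y=10 (Delta, w=50) cum 190
  y=10 (Eta, w=100) cum 290  ← median
  y=13 (Theta, w=40) cum 330
  y=15 (Gamma, w=20) cum 350
  y=15 (Zeta, w=15) cum 365
  y=19 (Epsilon, w=55) cum 420
⇒ y* = 10

(10, 10)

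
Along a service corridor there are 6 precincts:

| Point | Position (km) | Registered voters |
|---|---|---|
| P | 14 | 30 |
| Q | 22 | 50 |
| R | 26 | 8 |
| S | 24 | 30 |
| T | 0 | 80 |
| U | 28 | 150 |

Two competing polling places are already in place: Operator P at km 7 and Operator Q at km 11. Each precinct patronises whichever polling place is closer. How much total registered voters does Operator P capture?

The indifferent point is the midpoint (7+11)/2 = 9; precincts left of it (closer to Operator P at 7) go to Operator P, those right go to Operator Q.
  T at 0 (w=80) → Operator P
  P at 14 (w=30) → Operator Q
  Q at 22 (w=50) → Operator Q
  S at 24 (w=30) → Operator Q
  R at 26 (w=8) → Operator Q
  U at 28 (w=150) → Operator Q
Operator P captures 80; Operator Q captures 268.

80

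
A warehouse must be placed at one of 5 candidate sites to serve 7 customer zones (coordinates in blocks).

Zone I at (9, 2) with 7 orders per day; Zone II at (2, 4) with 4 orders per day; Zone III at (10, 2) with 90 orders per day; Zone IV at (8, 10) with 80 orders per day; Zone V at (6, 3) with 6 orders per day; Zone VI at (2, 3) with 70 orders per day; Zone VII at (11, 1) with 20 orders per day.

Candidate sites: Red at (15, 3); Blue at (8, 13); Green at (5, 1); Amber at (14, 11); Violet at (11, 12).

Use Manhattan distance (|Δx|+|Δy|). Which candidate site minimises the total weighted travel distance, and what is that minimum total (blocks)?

Green, total 2047 blocks

Total weighted distance at each candidate:
  Red (15, 3): total = 2849
  Blue (8, 13): total = 3046
  Green (5, 1): total = 2047
  Amber (14, 11): total = 3660
  Violet (11, 12): total = 3106
Minimum is at Green with total 2047 blocks.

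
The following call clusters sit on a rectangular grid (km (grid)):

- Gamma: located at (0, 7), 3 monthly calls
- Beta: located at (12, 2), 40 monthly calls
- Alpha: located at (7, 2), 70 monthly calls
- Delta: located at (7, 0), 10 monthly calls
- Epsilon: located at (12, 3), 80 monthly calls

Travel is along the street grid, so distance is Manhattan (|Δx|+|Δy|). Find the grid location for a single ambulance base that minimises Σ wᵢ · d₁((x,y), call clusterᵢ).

(12, 2)

Manhattan distance separates: Σwᵢ(|x−xᵢ|+|y−yᵢ|) = Σwᵢ|x−xᵢ| + Σwᵢ|y−yᵢ|, so x and y are optimised independently as 1-D weighted medians.
Total weight W = 203; half = 101.5.
x-coordinate, sorted with cumulative weight:
  x=0 (Gamma, w=3) cum 3
  x=7 (Alpha, w=70) cum 73
  x=7 (Delta, w=10) cum 83
  x=12 (Beta, w=40) cum 123  ← median
  x=12 (Epsilon, w=80) cum 203
⇒ x* = 12
y-coordinate, sorted with cumulative weight:
  y=0 (Delta, w=10) cum 10
  y=2 (Beta, w=40) cum 50
  y=2 (Alpha, w=70) cum 120  ← median
  y=3 (Epsilon, w=80) cum 200
  y=7 (Gamma, w=3) cum 203
⇒ y* = 2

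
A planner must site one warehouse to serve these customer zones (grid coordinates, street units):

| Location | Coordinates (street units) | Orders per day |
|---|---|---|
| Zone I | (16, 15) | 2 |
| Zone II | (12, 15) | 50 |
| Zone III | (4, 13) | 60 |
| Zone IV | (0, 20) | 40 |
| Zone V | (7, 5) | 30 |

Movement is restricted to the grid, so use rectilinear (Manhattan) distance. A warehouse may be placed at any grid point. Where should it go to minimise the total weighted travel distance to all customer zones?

(4, 15)

Manhattan distance separates: Σwᵢ(|x−xᵢ|+|y−yᵢ|) = Σwᵢ|x−xᵢ| + Σwᵢ|y−yᵢ|, so x and y are optimised independently as 1-D weighted medians.
Total weight W = 182; half = 91.
x-coordinate, sorted with cumulative weight:
  x=0 (Zone IV, w=40) cum 40
  x=4 (Zone III, w=60) cum 100  ← median
  x=7 (Zone V, w=30) cum 130
  x=12 (Zone II, w=50) cum 180
  x=16 (Zone I, w=2) cum 182
⇒ x* = 4
y-coordinate, sorted with cumulative weight:
  y=5 (Zone V, w=30) cum 30
  y=13 (Zone III, w=60) cum 90
  y=15 (Zone I, w=2) cum 92  ← median
  y=15 (Zone II, w=50) cum 142
  y=20 (Zone IV, w=40) cum 182
⇒ y* = 15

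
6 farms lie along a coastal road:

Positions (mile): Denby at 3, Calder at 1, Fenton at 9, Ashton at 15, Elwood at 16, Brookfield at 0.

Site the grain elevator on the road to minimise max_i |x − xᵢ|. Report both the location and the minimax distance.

location 8, max distance 8

The 1-center on a line is the midpoint of the two extreme points: leftmost at 0, rightmost at 16.
Optimal location = (0 + 16)/2 = 8; maximum distance = (16 − 0)/2 = 8.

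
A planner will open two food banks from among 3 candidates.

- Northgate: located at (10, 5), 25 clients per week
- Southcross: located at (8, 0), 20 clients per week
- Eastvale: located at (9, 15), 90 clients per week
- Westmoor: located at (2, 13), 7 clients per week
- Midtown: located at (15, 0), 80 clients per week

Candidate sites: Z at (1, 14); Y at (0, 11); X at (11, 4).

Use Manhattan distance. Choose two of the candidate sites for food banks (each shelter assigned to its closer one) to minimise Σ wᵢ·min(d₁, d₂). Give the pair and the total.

{Z, X}, total 1654

Evaluate every pair (each demand assigned to the nearer of the two):
  {Z, X}: total = 1654
  {Y, X}: total = 2028
  {Z, Y}: total = 3684
Best pair: {Z, X} with total 1654.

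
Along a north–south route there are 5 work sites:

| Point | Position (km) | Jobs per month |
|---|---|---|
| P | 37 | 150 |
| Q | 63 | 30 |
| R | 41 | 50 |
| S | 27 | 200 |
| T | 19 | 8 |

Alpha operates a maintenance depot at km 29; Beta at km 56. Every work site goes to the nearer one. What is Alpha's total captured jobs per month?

408

The indifferent point is the midpoint (29+56)/2 = 42.5; work sites left of it (closer to Alpha at 29) go to Alpha, those right go to Beta.
  T at 19 (w=8) → Alpha
  S at 27 (w=200) → Alpha
  P at 37 (w=150) → Alpha
  R at 41 (w=50) → Alpha
  Q at 63 (w=30) → Beta
Alpha captures 408; Beta captures 30.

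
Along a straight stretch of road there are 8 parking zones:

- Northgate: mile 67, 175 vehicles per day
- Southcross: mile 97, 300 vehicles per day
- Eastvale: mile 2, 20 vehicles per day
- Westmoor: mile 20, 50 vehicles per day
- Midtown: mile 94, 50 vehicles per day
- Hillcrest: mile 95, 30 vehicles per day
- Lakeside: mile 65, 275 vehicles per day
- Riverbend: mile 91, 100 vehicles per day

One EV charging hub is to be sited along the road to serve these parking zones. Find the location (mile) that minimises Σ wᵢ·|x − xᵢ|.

x = 67

For a sum of weighted absolute distances on a line, the optimum is the weighted median (not the mean). Total weight W = 1000; half-weight = 500.
Sort by position and accumulate weight:
  mile 2 (Eastvale, w=20) → cum 20
  mile 20 (Westmoor, w=50) → cum 70
  mile 65 (Lakeside, w=275) → cum 345
  mile 67 (Northgate, w=175) → cum 520  ≥ 500 → median here
  mile 91 (Riverbend, w=100) → cum 620
  mile 94 (Midtown, w=50) → cum 670
  mile 95 (Hillcrest, w=30) → cum 700
  mile 97 (Southcross, w=300) → cum 1000
Optimal location: mile 67.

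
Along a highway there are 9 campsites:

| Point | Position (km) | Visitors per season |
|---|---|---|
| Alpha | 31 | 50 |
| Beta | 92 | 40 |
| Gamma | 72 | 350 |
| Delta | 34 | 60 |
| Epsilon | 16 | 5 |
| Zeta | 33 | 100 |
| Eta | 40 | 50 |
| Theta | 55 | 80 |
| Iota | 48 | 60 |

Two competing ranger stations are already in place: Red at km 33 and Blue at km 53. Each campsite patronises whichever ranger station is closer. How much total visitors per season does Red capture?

265

The indifferent point is the midpoint (33+53)/2 = 43; campsites left of it (closer to Red at 33) go to Red, those right go to Blue.
  Epsilon at 16 (w=5) → Red
  Alpha at 31 (w=50) → Red
  Zeta at 33 (w=100) → Red
  Delta at 34 (w=60) → Red
  Eta at 40 (w=50) → Red
  Iota at 48 (w=60) → Blue
  Theta at 55 (w=80) → Blue
  Gamma at 72 (w=350) → Blue
  Beta at 92 (w=40) → Blue
Red captures 265; Blue captures 530.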